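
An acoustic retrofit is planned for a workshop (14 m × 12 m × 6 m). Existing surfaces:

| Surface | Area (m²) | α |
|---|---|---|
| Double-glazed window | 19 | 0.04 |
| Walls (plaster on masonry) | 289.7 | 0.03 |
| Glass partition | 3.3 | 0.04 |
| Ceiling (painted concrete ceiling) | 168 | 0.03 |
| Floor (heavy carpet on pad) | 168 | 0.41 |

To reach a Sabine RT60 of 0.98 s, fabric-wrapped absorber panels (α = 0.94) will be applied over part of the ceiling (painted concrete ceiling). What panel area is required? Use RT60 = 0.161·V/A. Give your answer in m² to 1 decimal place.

90.2

Total absorption A₁ = 19·0.04 + 289.7·0.03 + 3.3·0.04 + 168·0.03 + 168·0.41
  = 0.760 + 8.691 + 0.132 + 5.040 + 68.880 = 83.503 m² sabins.
V = 1008 m³. Target absorption A₂ = 0.161 × 1008 / 0.98 = 165.600 sabins.
Absorption to add: 165.600 − 83.503 = 82.097 sabins.
Net gain per m²: Δα = 0.94 − 0.03 = 0.91.
Panel area = 82.097 / 0.91 = 90.2 m².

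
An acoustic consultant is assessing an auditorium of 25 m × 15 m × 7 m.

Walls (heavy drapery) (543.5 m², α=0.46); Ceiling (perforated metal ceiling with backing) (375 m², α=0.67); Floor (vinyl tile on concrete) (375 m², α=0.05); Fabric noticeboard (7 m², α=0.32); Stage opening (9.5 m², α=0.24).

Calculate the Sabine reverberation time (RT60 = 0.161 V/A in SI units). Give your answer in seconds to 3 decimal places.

0.806 s

Equivalent absorption area: A = 543.5*0.46 + 375*0.67 + 375*0.05 + 7*0.32 + 9.5*0.24 = 524.530 m².
Volume V = 25 × 15 × 7 = 2625 m³.
Sabine: RT60 = 0.161 × 2625 / 524.530 = 0.806 s.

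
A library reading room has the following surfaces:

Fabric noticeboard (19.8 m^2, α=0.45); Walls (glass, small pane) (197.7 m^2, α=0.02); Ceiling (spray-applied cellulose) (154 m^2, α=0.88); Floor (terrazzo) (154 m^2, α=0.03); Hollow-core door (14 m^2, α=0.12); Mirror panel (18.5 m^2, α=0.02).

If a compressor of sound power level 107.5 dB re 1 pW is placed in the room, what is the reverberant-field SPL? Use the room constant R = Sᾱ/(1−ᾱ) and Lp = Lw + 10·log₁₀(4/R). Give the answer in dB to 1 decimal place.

A = 155.054 sabins; S = 558.0 m^2.
ᾱ = 0.2779, so room constant R = A/(1−ᾱ) = 214.726 m^2.
Lp = 107.5 + 10·log₁₀(4/214.726) = 107.5 + (-17.30) = 90.2 dB.

90.2 dB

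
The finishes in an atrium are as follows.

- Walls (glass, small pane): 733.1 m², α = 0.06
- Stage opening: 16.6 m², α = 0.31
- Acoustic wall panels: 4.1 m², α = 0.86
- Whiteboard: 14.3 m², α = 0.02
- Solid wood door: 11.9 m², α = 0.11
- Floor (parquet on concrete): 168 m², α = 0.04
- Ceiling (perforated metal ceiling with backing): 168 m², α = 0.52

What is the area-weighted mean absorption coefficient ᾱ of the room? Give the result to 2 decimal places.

Total surface area S = 1116.0 m².
Σ(Sᵢαᵢ) = 733.1*0.06 + 16.6*0.31 + 4.1*0.86 + 14.3*0.02 + 11.9*0.11 + 168*0.04 + 168*0.52 = 148.333.
ᾱ = A/S = 0.13.

0.13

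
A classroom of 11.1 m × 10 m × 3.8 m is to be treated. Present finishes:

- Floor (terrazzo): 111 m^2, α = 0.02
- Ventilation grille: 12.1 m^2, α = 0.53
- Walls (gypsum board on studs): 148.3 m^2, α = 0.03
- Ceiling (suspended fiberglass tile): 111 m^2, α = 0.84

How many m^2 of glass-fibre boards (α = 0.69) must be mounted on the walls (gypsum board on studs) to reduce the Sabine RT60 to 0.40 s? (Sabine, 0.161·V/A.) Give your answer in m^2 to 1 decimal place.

96.1

Summing Sᵢαᵢ: 2.220 + 6.413 + 4.449 + 93.240 → A₁ = 106.322 sabins.
V = 421.8 m³. Target absorption A₂ = 0.161 × 421.8 / 0.40 = 169.774 sabins.
Absorption to add: 169.774 − 106.322 = 63.452 sabins.
Net gain per m^2: Δα = 0.69 − 0.03 = 0.66.
Area = ΔA/Δα = 63.452/0.66 = 96.1 m^2.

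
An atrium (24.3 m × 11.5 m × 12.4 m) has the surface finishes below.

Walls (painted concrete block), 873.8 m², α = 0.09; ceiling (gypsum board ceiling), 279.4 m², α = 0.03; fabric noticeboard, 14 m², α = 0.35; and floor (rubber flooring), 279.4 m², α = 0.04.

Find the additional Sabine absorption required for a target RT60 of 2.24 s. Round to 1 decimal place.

Equivalent absorption area: A₁ = 873.8*0.09 + 279.4*0.03 + 14*0.35 + 279.4*0.04 = 103.100 m².
V = 3465.18 m³. Required absorption A₂ = 0.161 × 3465.18 / 2.24 = 249.060 sabins.
ΔA = A₂ − A₁ = 249.060 − 103.100 = 146.0 sabins.

146.0 sabins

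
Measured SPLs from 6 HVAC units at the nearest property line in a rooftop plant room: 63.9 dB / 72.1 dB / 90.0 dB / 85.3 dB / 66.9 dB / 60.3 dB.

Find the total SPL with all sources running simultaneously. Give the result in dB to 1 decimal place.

91.3 dB

Σ 10^(Lᵢ/10) = 1.363e+09.
Combined level = 10 log₁₀(1.363e+09) = 91.3 dB.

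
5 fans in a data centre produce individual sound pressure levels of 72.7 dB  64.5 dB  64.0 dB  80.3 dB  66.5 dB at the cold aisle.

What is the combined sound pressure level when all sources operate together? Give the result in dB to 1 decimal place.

Sum in the linear (power) domain: Σ 10^(Lᵢ/10) = 10^(72.7/10) + 10^(64.5/10) + 10^(64.0/10) + 10^(80.3/10) + 10^(66.5/10) = 1.356e+08.
L_total = 10·log₁₀(1.356e+08) = 81.3 dB.

81.3 dB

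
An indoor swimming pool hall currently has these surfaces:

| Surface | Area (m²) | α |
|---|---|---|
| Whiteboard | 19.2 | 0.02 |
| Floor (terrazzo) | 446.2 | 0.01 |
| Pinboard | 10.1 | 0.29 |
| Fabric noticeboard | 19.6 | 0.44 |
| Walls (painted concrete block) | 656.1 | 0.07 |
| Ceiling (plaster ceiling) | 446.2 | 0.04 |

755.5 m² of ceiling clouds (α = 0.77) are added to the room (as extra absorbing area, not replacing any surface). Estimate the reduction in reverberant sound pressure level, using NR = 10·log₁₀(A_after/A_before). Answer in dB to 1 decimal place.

9.2 dB

Summing Sᵢαᵢ: 0.384 + 4.462 + 2.929 + 8.624 + 45.927 + 17.848 → A_before = 80.174 sabins.
Treatment contributes 755.5·0.77 = 581.735 sabins.
New total A_after = 661.909 sabins.
Reduction = 10 log₁₀(A_after/A_before) = 10 log₁₀(8.2559) = 9.2 dB.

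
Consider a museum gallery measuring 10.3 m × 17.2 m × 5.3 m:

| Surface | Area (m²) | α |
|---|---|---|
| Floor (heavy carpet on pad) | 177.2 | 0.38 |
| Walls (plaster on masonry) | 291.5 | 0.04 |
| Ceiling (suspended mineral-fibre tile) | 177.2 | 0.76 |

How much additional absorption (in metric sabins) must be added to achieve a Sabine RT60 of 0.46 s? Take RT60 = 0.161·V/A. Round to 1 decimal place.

115.0 sabins

Summing Sᵢαᵢ: 67.336 + 11.660 + 134.672 → A₁ = 213.668 sabins.
For T = 0.46 s, need A₂ = 0.161·V/T = 0.161·938.948/0.46 = 328.632 sabins.
Additional absorption ΔA = 328.632 − 213.668 = 115.0 sabins.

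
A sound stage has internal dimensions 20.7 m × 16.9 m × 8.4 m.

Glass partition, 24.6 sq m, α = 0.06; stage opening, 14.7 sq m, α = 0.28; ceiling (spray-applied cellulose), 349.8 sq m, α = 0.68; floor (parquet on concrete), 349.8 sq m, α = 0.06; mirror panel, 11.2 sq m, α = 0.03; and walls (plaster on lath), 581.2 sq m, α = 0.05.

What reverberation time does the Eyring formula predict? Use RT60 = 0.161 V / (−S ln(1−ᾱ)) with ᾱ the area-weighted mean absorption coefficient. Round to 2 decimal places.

Total surface area S = 24.6 + 14.7 + 349.8 + 349.8 + 11.2 + 581.2 = 1331.3 sq m.
Absorption A = 24.6×0.06 + 14.7×0.28 + 349.8×0.68 + 349.8×0.06 + 11.2×0.03 + 581.2×0.05 = 293.840 sabins.
ᾱ = 293.840 / 1331.3 = 0.2207.
Eyring denominator: −S ln(1−ᾱ) = 331.972.
V = 20.7 × 16.9 × 8.4 = 2938.572 m³.
RT60 = 0.161 × 2938.572 / 331.972 = 1.43 s.

1.43 s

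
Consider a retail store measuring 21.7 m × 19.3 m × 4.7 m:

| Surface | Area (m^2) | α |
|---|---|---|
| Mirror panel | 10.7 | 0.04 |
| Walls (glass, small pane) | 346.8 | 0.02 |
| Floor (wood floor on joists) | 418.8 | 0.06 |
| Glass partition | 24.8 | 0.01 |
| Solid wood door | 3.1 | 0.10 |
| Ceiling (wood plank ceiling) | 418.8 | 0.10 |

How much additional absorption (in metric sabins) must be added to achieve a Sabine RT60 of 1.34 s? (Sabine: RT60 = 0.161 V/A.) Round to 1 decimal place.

Equivalent absorption area: A₁ = 10.7*0.04 + 346.8*0.02 + 418.8*0.06 + 24.8*0.01 + 3.1*0.10 + 418.8*0.10 = 74.930 m^2.
V = 1968.407 m³. Required absorption A₂ = 0.161 × 1968.407 / 1.34 = 236.503 sabins.
Shortfall: 236.503 − 74.930 = 161.6 sabins.

161.6 sabins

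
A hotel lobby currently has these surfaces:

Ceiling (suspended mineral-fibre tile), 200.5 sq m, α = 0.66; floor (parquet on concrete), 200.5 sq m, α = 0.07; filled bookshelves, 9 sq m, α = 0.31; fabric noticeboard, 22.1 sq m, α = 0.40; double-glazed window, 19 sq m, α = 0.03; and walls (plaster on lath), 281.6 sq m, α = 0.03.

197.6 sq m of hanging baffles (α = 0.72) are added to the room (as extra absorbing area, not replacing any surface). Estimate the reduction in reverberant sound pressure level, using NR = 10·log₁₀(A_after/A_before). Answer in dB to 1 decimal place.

Summing Sᵢαᵢ: 132.330 + 14.035 + 2.790 + 8.840 + 0.570 + 8.448 → A_before = 167.013 sabins.
Added absorption = 197.6 × 0.72 = 142.272 sabins.
A_after = 167.013 + 142.272 = 309.285 sabins.
NR = 10·log₁₀(309.285/167.013) = 2.7 dB.

2.7 dB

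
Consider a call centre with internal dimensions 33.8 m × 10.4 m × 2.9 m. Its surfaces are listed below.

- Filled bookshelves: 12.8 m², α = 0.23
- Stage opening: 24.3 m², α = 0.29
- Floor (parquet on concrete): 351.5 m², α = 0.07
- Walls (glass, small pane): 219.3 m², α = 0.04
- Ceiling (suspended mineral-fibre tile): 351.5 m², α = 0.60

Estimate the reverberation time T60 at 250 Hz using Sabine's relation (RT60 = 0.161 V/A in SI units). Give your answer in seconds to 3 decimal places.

Equivalent absorption area: A = 12.8*0.23 + 24.3*0.29 + 351.5*0.07 + 219.3*0.04 + 351.5*0.60 = 254.268 m².
V = 33.8·10.4·2.9 = 1019.408 m³.
T = 0.161 V/A = 0.161·1019.408/254.268 = 0.645 s.

0.645 seconds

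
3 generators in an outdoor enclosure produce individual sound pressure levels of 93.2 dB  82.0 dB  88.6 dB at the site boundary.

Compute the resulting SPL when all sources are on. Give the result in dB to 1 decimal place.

Σ 10^(Lᵢ/10) = 2.972e+09.
L_total = 10·log₁₀(2.972e+09) = 94.7 dB.

94.7 dB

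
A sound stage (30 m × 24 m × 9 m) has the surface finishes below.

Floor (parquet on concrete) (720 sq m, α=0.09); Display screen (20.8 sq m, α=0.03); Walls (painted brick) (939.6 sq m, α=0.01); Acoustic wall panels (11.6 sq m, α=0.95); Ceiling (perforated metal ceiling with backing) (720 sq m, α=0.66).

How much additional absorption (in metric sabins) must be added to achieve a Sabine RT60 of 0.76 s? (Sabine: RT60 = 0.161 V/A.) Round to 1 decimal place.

811.7 sabins

A₁ = Σ Sᵢαᵢ = 720×0.09 + 20.8×0.03 + 939.6×0.01 + 11.6×0.95 + 720×0.66 = 561.040 sabins.
V = 6480 m³. Required absorption A₂ = 0.161 × 6480 / 0.76 = 1372.737 sabins.
Shortfall: 1372.737 − 561.040 = 811.7 sabins.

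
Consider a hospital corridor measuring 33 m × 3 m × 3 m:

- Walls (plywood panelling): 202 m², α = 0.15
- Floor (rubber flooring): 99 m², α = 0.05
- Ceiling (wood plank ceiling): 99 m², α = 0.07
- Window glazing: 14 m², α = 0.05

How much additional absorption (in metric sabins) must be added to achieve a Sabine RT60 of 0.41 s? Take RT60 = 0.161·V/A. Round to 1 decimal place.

73.7 sabins

Equivalent absorption area: A₁ = 202*0.15 + 99*0.05 + 99*0.07 + 14*0.05 = 42.880 m².
Target A₂ = 0.161·297/0.41 = 116.627 sabins (V = 297 m³).
Additional absorption ΔA = 116.627 − 42.880 = 73.7 sabins.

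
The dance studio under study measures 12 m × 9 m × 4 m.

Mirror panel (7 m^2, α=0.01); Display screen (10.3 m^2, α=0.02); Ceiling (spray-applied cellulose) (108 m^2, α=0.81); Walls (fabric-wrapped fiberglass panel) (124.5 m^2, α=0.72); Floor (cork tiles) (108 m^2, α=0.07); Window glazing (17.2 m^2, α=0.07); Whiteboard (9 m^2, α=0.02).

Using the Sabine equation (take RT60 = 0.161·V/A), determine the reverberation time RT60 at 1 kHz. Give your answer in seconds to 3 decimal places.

0.373 seconds

Equivalent absorption area: A = 7×0.01 + 10.3×0.02 + 108×0.81 + 124.5×0.72 + 108×0.07 + 17.2×0.07 + 9×0.02 = 186.340 m^2.
V = 12·9·4 = 432 m³.
Sabine: RT60 = 0.161 × 432 / 186.340 = 0.373 s.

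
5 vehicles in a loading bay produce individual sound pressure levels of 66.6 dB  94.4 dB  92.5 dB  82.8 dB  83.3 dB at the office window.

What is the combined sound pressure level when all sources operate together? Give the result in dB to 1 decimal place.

96.9 dB

Σ 10^(Lᵢ/10) = 4.941e+09.
Back to dB: 10·log₁₀ Σ = 96.9 dB.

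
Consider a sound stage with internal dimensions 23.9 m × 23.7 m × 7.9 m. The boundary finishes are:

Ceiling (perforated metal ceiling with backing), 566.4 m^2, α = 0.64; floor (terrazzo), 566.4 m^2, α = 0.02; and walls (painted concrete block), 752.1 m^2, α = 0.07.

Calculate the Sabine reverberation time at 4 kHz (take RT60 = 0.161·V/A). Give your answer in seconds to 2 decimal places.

Equivalent absorption area: A = 566.4*0.64 + 566.4*0.02 + 752.1*0.07 = 426.471 m^2.
Volume V = 23.9 × 23.7 × 7.9 = 4474.797 m³.
T = 0.161 V/A = 0.161·4474.797/426.471 = 1.69 s.

1.69 sec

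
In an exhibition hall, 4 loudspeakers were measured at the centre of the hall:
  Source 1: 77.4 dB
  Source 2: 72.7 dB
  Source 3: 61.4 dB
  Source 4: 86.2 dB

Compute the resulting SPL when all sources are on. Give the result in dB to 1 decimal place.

Sum in the linear (power) domain: Σ 10^(Lᵢ/10) = 10^(77.4/10) + 10^(72.7/10) + 10^(61.4/10) + 10^(86.2/10) = 4.918e+08.
Combined level = 10 log₁₀(4.918e+08) = 86.9 dB.

86.9 dB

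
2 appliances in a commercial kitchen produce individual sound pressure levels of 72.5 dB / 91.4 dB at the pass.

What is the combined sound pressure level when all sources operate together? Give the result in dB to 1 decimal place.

Σ 10^(Lᵢ/10) = 1.398e+09.
Combined level = 10 log₁₀(1.398e+09) = 91.5 dB.

91.5 dB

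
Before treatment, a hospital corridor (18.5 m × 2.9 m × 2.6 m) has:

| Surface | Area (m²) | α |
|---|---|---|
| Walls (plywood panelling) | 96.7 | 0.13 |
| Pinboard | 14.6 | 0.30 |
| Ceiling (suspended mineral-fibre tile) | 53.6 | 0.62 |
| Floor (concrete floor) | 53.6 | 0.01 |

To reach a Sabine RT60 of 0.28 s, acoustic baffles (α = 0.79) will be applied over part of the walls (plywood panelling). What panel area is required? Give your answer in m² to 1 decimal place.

Equivalent absorption area: A₁ = 96.7*0.13 + 14.6*0.30 + 53.6*0.62 + 53.6*0.01 = 50.719 m².
V = 139.49 m³. Target absorption A₂ = 0.161 × 139.49 / 0.28 = 80.207 sabins.
ΔA needed = 80.207 − 50.719 = 29.488 sabins.
Net gain per m²: Δα = 0.79 − 0.13 = 0.66.
Area = ΔA/Δα = 29.488/0.66 = 44.7 m².

44.7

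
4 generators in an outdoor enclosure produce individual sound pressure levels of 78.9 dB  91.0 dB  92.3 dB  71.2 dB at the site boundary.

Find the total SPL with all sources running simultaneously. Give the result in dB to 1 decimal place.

94.8 dB

Converting to relative power and adding: 10^(78.9/10) + 10^(91.0/10) + 10^(92.3/10) + 10^(71.2/10) = 3.048e+09.
L_total = 10·log₁₀(3.048e+09) = 94.8 dB.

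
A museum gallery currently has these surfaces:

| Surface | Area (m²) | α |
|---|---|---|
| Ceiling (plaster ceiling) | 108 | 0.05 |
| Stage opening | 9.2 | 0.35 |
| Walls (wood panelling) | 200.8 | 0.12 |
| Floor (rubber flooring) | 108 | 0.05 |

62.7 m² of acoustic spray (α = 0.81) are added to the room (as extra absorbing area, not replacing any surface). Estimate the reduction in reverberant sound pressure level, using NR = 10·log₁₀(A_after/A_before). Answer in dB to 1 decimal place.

3.7 dB

A_before = Σ Sᵢαᵢ = 108·0.05 + 9.2·0.35 + 200.8·0.12 + 108·0.05 = 38.116 sabins.
Added absorption = 62.7 × 0.81 = 50.787 sabins.
A_after = 38.116 + 50.787 = 88.903 sabins.
NR = 10·log₁₀(88.903/38.116) = 3.7 dB.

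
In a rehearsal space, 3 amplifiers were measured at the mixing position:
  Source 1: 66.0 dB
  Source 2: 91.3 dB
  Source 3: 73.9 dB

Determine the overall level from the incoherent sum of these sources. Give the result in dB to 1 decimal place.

Sum in the linear (power) domain: Σ 10^(Lᵢ/10) = 10^(66.0/10) + 10^(91.3/10) + 10^(73.9/10) = 1.377e+09.
Back to dB: 10·log₁₀ Σ = 91.4 dB.

91.4 dB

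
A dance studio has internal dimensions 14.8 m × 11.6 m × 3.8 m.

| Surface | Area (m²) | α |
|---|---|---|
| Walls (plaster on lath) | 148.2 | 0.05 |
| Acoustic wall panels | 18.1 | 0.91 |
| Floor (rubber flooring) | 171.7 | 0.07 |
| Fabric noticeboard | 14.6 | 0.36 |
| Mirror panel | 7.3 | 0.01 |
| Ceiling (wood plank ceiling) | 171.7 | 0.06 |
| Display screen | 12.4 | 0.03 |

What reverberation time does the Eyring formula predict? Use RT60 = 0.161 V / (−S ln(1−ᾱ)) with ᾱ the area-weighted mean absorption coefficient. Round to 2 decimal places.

Total surface area S = 148.2 + 18.1 + 171.7 + 14.6 + 7.3 + 171.7 + 12.4 = 544.0 m².
Absorption A = 148.2·0.05 + 18.1·0.91 + 171.7·0.07 + 14.6·0.36 + 7.3·0.01 + 171.7·0.06 + 12.4·0.03 = 51.903 sabins.
ᾱ = 51.903 / 544.0 = 0.0954.
−S·ln(1−ᾱ) = −544.0 × ln(1 − 0.0954) = 54.543.
V = 14.8 × 11.6 × 3.8 = 652.384 m³.
RT60 = 0.161 × 652.384 / 54.543 = 1.93 s.

1.93 sec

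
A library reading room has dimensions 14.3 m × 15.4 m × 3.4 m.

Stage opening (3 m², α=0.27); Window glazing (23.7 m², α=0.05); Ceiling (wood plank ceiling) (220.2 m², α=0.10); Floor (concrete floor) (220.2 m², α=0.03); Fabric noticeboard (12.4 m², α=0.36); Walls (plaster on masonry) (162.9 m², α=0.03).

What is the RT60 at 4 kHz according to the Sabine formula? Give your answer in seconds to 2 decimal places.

Equivalent absorption area: A = 3·0.27 + 23.7·0.05 + 220.2·0.10 + 220.2·0.03 + 12.4·0.36 + 162.9·0.03 = 39.972 m².
V = 14.3·15.4·3.4 = 748.748 m³.
Sabine: RT60 = 0.161 × 748.748 / 39.972 = 3.02 s.

3.02 sec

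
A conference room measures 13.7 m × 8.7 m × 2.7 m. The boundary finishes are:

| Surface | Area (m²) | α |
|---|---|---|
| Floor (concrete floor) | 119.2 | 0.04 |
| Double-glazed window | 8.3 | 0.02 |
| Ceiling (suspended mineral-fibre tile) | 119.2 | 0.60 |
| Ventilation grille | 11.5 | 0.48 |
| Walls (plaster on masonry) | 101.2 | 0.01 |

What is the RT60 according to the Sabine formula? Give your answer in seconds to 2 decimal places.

Total absorption A = 119.2·0.04 + 8.3·0.02 + 119.2·0.60 + 11.5·0.48 + 101.2·0.01
  = 4.768 + 0.166 + 71.520 + 5.520 + 1.012 = 82.986 m² sabins.
Room volume: 321.813 m³.
Sabine: RT60 = 0.161 × 321.813 / 82.986 = 0.62 s.

0.62 seconds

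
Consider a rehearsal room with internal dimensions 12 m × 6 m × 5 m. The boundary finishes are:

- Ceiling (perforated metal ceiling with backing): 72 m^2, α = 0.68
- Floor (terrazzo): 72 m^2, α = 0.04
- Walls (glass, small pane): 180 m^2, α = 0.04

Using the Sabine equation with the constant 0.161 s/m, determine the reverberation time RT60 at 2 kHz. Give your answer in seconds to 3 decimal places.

0.982 s

A = Σ Sᵢαᵢ = 72*0.68 + 72*0.04 + 180*0.04 = 59.040 sabins.
Volume V = 12 × 6 × 5 = 360 m³.
Sabine: RT60 = 0.161 × 360 / 59.040 = 0.982 s.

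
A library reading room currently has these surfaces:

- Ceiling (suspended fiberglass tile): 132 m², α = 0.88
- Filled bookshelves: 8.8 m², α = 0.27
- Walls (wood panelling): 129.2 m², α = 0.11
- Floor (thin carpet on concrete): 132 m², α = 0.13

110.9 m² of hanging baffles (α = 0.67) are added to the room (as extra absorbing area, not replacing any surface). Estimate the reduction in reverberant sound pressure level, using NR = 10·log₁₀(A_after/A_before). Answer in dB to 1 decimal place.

1.7 dB

A_before = Σ Sᵢαᵢ = 132·0.88 + 8.8·0.27 + 129.2·0.11 + 132·0.13 = 149.908 sabins.
Treatment contributes 110.9·0.67 = 74.303 sabins.
A_after = 149.908 + 74.303 = 224.211 sabins.
Reduction = 10 log₁₀(A_after/A_before) = 10 log₁₀(1.4957) = 1.7 dB.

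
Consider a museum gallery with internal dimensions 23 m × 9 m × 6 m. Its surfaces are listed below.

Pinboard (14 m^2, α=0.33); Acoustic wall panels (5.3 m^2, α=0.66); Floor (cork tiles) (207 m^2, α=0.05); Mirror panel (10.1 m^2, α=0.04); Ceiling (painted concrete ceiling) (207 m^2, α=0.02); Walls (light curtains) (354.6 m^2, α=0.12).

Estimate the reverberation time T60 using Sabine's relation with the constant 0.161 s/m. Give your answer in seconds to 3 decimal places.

3.050 s

Total absorption A = 14·0.33 + 5.3·0.66 + 207·0.05 + 10.1·0.04 + 207·0.02 + 354.6·0.12
  = 4.620 + 3.498 + 10.350 + 0.404 + 4.140 + 42.552 = 65.564 m^2 sabins.
Volume V = 23 × 9 × 6 = 1242 m³.
RT60 = 0.161 · V / A = 0.161 × 1242 / 65.564 = 3.050 s.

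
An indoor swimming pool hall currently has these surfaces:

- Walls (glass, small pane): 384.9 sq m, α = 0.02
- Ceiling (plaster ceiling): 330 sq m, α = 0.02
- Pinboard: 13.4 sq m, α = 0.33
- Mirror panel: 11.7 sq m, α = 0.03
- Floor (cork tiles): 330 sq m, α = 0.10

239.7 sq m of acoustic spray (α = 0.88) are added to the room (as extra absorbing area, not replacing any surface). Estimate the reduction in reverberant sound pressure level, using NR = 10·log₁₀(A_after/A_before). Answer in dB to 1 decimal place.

7.0 dB

Summing Sᵢαᵢ: 7.698 + 6.600 + 4.422 + 0.351 + 33.000 → A_before = 52.071 sabins.
Added absorption = 239.7 × 0.88 = 210.936 sabins.
A_after = 52.071 + 210.936 = 263.007 sabins.
NR = 10·log₁₀(263.007/52.071) = 7.0 dB.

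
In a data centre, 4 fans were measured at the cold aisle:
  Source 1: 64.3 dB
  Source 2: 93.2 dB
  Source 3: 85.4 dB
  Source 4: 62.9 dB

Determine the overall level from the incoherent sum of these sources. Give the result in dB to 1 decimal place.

Sum in the linear (power) domain: Σ 10^(Lᵢ/10) = 10^(64.3/10) + 10^(93.2/10) + 10^(85.4/10) + 10^(62.9/10) = 2.441e+09.
Back to dB: 10·log₁₀ Σ = 93.9 dB.

93.9 dB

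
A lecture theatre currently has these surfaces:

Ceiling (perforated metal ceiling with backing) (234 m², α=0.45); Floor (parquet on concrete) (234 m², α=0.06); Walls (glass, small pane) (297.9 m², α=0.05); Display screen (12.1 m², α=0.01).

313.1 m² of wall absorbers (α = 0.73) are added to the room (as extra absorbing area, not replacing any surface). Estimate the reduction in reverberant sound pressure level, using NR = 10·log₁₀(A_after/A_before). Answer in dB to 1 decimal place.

4.3 dB

Equivalent absorption area: A_before = 234·0.45 + 234·0.06 + 297.9·0.05 + 12.1·0.01 = 134.356 m².
Added absorption = 313.1 × 0.73 = 228.563 sabins.
New total A_after = 362.919 sabins.
NR = 10·log₁₀(362.919/134.356) = 4.3 dB.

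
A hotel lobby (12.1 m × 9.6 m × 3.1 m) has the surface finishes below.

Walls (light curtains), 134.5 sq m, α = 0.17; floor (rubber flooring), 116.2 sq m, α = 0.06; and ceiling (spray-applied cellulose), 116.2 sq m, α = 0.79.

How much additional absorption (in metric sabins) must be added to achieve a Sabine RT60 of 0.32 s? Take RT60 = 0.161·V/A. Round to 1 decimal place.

Summing Sᵢαᵢ: 22.865 + 6.972 + 91.798 → A₁ = 121.635 sabins.
Target A₂ = 0.161·360.096/0.32 = 181.173 sabins (V = 360.096 m³).
ΔA = A₂ − A₁ = 181.173 − 121.635 = 59.5 sabins.

59.5 sabins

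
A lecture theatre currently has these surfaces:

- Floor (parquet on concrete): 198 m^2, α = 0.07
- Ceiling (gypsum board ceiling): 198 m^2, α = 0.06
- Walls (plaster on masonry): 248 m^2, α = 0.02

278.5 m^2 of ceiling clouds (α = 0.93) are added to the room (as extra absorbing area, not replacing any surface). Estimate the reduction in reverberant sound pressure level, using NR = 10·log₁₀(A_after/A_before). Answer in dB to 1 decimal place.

9.7 dB

Equivalent absorption area: A_before = 198*0.07 + 198*0.06 + 248*0.02 = 30.700 m^2.
Treatment contributes 278.5·0.93 = 259.005 sabins.
A_after = 30.700 + 259.005 = 289.705 sabins.
Reduction = 10 log₁₀(A_after/A_before) = 10 log₁₀(9.4366) = 9.7 dB.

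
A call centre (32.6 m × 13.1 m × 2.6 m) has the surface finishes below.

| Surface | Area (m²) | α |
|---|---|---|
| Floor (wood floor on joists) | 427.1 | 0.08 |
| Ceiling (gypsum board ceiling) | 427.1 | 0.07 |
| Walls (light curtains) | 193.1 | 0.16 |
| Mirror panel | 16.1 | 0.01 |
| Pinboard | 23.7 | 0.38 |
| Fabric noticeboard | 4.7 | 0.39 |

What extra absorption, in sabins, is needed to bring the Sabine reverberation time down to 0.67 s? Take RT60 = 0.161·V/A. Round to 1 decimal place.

160.9 sabins

Summing Sᵢαᵢ: 34.168 + 29.897 + 30.896 + 0.161 + 9.006 + 1.833 → A₁ = 105.961 sabins.
V = 1110.356 m³. Required absorption A₂ = 0.161 × 1110.356 / 0.67 = 266.817 sabins.
Shortfall: 266.817 − 105.961 = 160.9 sabins.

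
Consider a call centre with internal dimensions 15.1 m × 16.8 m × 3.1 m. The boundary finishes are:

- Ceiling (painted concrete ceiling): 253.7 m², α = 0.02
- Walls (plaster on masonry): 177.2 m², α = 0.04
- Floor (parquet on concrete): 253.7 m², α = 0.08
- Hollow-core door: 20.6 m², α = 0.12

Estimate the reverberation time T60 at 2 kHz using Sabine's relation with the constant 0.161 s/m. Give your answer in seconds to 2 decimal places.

3.62 sec

Summing Sᵢαᵢ: 5.074 + 7.088 + 20.296 + 2.472 → A = 34.930 sabins.
V = 15.1·16.8·3.1 = 786.408 m³.
Sabine: RT60 = 0.161 × 786.408 / 34.930 = 3.62 s.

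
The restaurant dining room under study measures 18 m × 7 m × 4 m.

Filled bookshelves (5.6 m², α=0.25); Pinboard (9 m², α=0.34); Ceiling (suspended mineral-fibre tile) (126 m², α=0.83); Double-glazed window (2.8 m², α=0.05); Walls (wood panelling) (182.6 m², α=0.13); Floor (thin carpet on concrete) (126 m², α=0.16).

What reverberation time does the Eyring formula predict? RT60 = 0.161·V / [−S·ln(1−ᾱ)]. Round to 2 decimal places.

S = Σ Sᵢ = 452.0 m².
Absorption A = 5.6·0.25 + 9·0.34 + 126·0.83 + 2.8·0.05 + 182.6·0.13 + 126·0.16 = 153.078 sabins.
ᾱ = 153.078 / 452.0 = 0.3387.
Eyring denominator: −S ln(1−ᾱ) = 186.924.
V = 18 × 7 × 4 = 504 m³.
RT60 = 0.161 × 504 / 186.924 = 0.43 s.

0.43 sec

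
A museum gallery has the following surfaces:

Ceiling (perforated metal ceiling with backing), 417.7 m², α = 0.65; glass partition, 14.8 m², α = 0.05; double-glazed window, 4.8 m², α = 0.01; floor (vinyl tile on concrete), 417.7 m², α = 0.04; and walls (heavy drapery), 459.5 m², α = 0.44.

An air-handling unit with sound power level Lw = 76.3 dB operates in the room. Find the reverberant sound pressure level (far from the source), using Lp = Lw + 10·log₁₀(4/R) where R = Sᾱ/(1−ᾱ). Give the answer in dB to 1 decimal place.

A = 491.181 sabins; S = 1314.5 m².
ᾱ = 491.181/1314.5 = 0.3737; R = Sᾱ/(1−ᾱ) = 491.181/(1−0.3737) = 784.258 m².
Lp = Lw + 10 log₁₀(4/R) = 76.3 -22.92 = 53.4 dB.

53.4 dB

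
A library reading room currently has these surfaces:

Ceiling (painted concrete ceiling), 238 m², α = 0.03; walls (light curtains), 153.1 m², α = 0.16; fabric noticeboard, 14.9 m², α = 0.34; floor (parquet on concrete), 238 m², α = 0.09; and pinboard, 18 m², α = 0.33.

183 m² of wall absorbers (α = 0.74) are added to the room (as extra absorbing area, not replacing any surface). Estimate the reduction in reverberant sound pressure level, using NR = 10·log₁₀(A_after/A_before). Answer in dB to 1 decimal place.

Equivalent absorption area: A_before = 238*0.03 + 153.1*0.16 + 14.9*0.34 + 238*0.09 + 18*0.33 = 64.062 m².
Added absorption = 183 × 0.74 = 135.420 sabins.
New total A_after = 199.482 sabins.
Reduction = 10 log₁₀(A_after/A_before) = 10 log₁₀(3.1139) = 4.9 dB.

4.9 dB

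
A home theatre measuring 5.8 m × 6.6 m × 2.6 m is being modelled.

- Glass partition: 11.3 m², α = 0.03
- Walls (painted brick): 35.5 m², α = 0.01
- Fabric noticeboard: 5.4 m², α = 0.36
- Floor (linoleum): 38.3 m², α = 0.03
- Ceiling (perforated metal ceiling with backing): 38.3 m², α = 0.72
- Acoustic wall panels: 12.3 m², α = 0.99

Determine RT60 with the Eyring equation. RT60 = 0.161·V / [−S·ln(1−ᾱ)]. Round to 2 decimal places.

0.31 s

S = Σ Sᵢ = 141.1 m².
Absorption A = 11.3·0.03 + 35.5·0.01 + 5.4·0.36 + 38.3·0.03 + 38.3·0.72 + 12.3·0.99 = 43.540 sabins.
ᾱ = 43.540 / 141.1 = 0.3086.
−S·ln(1−ᾱ) = −141.1 × ln(1 − 0.3086) = 52.071.
V = 5.8 × 6.6 × 2.6 = 99.528 m³.
RT60 = 0.161 × 99.528 / 52.071 = 0.31 s.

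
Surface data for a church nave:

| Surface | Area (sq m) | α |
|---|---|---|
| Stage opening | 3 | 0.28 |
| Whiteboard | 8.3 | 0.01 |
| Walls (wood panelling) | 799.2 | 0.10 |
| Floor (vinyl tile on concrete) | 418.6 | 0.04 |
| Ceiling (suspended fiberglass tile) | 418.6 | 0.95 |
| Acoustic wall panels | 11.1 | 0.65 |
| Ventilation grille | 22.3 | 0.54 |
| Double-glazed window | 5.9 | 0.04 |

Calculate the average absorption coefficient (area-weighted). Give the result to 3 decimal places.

Total surface area S = 1687.0 sq m.
Weighted sum Σ Sα = 514.750.
ᾱ = A/S = 0.305.

0.305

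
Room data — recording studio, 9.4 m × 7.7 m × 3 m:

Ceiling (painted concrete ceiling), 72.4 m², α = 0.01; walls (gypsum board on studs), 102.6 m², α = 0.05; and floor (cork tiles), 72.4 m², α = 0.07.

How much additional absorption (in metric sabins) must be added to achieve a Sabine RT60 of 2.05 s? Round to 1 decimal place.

6.1 sabins

Summing Sᵢαᵢ: 0.724 + 5.130 + 5.068 → A₁ = 10.922 sabins.
V = 217.14 m³. Required absorption A₂ = 0.161 × 217.14 / 2.05 = 17.053 sabins.
ΔA = A₂ − A₁ = 17.053 − 10.922 = 6.1 sabins.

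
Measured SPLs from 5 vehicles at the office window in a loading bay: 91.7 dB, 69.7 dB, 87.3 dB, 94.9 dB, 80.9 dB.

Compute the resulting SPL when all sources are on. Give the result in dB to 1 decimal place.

97.2 dB

Converting to relative power and adding: 10^(91.7/10) + 10^(69.7/10) + 10^(87.3/10) + 10^(94.9/10) + 10^(80.9/10) = 5.239e+09.
Combined level = 10 log₁₀(5.239e+09) = 97.2 dB.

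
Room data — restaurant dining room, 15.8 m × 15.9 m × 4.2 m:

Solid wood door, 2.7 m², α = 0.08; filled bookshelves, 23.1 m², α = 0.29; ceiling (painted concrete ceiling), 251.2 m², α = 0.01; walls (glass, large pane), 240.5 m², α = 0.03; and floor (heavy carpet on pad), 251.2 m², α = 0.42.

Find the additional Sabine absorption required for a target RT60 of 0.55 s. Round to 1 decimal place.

186.7 sabins

Equivalent absorption area: A₁ = 2.7*0.08 + 23.1*0.29 + 251.2*0.01 + 240.5*0.03 + 251.2*0.42 = 122.146 m².
For T = 0.55 s, need A₂ = 0.161·V/T = 0.161·1055.124/0.55 = 308.864 sabins.
Additional absorption ΔA = 308.864 − 122.146 = 186.7 sabins.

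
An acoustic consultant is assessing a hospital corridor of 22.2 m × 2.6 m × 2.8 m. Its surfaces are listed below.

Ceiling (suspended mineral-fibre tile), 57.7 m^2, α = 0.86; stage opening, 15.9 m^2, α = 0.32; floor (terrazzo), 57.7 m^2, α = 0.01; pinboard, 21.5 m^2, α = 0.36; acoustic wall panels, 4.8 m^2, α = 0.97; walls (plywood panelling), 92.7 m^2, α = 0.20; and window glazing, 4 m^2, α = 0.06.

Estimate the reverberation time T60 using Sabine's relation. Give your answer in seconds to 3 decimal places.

Equivalent absorption area: A = 57.7*0.86 + 15.9*0.32 + 57.7*0.01 + 21.5*0.36 + 4.8*0.97 + 92.7*0.20 + 4*0.06 = 86.463 m^2.
Volume V = 22.2 × 2.6 × 2.8 = 161.616 m³.
Sabine: RT60 = 0.161 × 161.616 / 86.463 = 0.301 s.

0.301 s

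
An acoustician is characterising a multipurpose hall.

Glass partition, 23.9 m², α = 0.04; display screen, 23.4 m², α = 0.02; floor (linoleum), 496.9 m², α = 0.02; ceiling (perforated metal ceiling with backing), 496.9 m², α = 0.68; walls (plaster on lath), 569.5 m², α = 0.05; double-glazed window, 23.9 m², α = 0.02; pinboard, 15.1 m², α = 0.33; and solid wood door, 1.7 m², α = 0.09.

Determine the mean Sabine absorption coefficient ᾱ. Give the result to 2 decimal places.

0.23

S = Σ Sᵢ = 23.9 + 23.4 + 496.9 + 496.9 + 569.5 + 23.9 + 15.1 + 1.7 = 1651.3 m².
A = 23.9*0.04 + 23.4*0.02 + 496.9*0.02 + 496.9*0.68 + 569.5*0.05 + 23.9*0.02 + 15.1*0.33 + 1.7*0.09 = 383.343 sabins.
ᾱ = 383.343 / 1651.3 = 0.23.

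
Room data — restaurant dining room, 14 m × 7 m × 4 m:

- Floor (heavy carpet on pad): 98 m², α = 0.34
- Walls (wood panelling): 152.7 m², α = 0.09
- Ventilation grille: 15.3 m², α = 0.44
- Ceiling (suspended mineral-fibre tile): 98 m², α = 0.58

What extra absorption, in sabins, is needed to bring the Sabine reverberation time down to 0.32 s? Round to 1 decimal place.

86.6 sabins

Summing Sᵢαᵢ: 33.320 + 13.743 + 6.732 + 56.840 → A₁ = 110.635 sabins.
Target A₂ = 0.161·392/0.32 = 197.225 sabins (V = 392 m³).
ΔA = A₂ − A₁ = 197.225 − 110.635 = 86.6 sabins.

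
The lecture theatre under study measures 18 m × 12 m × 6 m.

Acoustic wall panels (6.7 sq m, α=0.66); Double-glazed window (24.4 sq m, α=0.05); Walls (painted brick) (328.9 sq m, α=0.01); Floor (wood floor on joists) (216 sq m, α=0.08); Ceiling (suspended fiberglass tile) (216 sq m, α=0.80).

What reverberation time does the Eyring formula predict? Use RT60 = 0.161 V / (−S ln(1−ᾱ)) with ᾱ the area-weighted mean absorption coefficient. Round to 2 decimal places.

S = Σ Sᵢ = 792.0 sq m.
Σ(Sᵢαᵢ) = 6.7×0.66 + 24.4×0.05 + 328.9×0.01 + 216×0.08 + 216×0.80 = 199.011.
Mean coefficient ᾱ = A/S = 0.2513.
Eyring denominator: −S ln(1−ᾱ) = 229.218.
V = 18 × 12 × 6 = 1296 m³.
RT60 = 0.161 × 1296 / 229.218 = 0.91 s.

0.91 s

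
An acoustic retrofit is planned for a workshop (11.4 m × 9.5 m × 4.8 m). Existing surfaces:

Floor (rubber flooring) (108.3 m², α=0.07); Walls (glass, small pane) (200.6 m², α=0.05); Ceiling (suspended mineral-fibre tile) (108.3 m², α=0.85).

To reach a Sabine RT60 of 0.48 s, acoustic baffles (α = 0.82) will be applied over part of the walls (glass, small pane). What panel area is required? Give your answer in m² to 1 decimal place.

Total absorption A₁ = 108.3·0.07 + 200.6·0.05 + 108.3·0.85
  = 7.581 + 10.030 + 92.055 = 109.666 m² sabins.
Required A₂ = 0.161·519.84/0.48 = 174.363 sabins.
ΔA needed = 174.363 − 109.666 = 64.697 sabins.
Each m² of panel replacing the walls (glass, small pane) adds (0.82 − 0.05) = 0.77 sabins.
Area = ΔA/Δα = 64.697/0.77 = 84.0 m².

84.0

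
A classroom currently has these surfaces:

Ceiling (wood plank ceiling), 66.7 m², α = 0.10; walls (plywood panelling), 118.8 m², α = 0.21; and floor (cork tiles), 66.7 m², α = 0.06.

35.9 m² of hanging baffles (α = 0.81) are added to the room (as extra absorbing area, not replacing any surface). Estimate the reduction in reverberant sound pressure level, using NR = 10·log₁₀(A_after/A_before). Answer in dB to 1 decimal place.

2.6 dB

Equivalent absorption area: A_before = 66.7×0.10 + 118.8×0.21 + 66.7×0.06 = 35.620 m².
Added absorption = 35.9 × 0.81 = 29.079 sabins.
New total A_after = 64.699 sabins.
Reduction = 10 log₁₀(A_after/A_before) = 10 log₁₀(1.8164) = 2.6 dB.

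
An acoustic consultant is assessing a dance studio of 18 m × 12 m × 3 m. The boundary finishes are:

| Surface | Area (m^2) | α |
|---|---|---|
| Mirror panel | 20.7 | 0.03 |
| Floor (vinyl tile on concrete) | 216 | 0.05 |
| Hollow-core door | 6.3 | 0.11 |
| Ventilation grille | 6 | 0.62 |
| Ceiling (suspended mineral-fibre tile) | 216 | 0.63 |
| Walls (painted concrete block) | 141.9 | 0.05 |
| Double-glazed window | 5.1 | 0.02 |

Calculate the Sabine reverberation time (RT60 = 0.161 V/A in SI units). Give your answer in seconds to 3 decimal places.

Total absorption A = 20.7×0.03 + 216×0.05 + 6.3×0.11 + 6×0.62 + 216×0.63 + 141.9×0.05 + 5.1×0.02
  = 0.621 + 10.800 + 0.693 + 3.720 + 136.080 + 7.095 + 0.102 = 159.111 m^2 sabins.
Volume V = 18 × 12 × 3 = 648 m³.
RT60 = 0.161 · V / A = 0.161 × 648 / 159.111 = 0.656 s.

0.656 s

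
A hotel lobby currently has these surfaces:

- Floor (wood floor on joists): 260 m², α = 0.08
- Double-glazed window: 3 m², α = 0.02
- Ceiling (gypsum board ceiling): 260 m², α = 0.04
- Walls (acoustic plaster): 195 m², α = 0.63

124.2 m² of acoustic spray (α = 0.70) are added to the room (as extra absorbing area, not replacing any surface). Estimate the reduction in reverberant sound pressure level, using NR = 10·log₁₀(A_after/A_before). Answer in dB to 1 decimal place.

A_before = Σ Sᵢαᵢ = 260*0.08 + 3*0.02 + 260*0.04 + 195*0.63 = 154.110 sabins.
Added absorption = 124.2 × 0.70 = 86.940 sabins.
New total A_after = 241.050 sabins.
NR = 10·log₁₀(241.050/154.110) = 1.9 dB.

1.9 dB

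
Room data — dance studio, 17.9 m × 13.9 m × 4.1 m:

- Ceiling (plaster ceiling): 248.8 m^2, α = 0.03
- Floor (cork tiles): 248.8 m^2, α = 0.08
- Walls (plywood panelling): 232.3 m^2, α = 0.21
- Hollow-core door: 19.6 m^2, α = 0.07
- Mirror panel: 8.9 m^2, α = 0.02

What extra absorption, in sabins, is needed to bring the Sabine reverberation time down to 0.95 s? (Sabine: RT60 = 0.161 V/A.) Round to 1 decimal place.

95.2 sabins

Summing Sᵢαᵢ: 7.464 + 19.904 + 48.783 + 1.372 + 0.178 → A₁ = 77.701 sabins.
V = 1020.121 m³. Required absorption A₂ = 0.161 × 1020.121 / 0.95 = 172.884 sabins.
ΔA = A₂ − A₁ = 172.884 − 77.701 = 95.2 sabins.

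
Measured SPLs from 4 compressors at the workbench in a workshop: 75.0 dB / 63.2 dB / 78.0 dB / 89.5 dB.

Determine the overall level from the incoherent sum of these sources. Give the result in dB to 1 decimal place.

89.9 dB

Sum in the linear (power) domain: Σ 10^(Lᵢ/10) = 10^(75.0/10) + 10^(63.2/10) + 10^(78.0/10) + 10^(89.5/10) = 9.881e+08.
Back to dB: 10·log₁₀ Σ = 89.9 dB.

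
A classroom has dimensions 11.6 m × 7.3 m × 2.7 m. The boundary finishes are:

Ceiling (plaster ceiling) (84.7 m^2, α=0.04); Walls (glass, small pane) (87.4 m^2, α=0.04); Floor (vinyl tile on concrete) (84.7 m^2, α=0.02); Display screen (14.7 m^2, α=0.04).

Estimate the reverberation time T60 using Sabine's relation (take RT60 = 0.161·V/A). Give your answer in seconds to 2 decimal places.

4.02 seconds

Equivalent absorption area: A = 84.7*0.04 + 87.4*0.04 + 84.7*0.02 + 14.7*0.04 = 9.166 m^2.
Room volume: 228.636 m³.
RT60 = 0.161 · V / A = 0.161 × 228.636 / 9.166 = 4.02 s.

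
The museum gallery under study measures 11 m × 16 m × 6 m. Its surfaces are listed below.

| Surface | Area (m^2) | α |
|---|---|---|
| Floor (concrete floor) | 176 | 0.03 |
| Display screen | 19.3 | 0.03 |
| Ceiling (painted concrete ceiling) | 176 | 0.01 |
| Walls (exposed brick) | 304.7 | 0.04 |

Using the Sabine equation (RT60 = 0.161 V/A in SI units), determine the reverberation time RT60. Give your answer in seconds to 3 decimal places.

Equivalent absorption area: A = 176·0.03 + 19.3·0.03 + 176·0.01 + 304.7·0.04 = 19.807 m^2.
V = 11·16·6 = 1056 m³.
Sabine: RT60 = 0.161 × 1056 / 19.807 = 8.584 s.

8.584 seconds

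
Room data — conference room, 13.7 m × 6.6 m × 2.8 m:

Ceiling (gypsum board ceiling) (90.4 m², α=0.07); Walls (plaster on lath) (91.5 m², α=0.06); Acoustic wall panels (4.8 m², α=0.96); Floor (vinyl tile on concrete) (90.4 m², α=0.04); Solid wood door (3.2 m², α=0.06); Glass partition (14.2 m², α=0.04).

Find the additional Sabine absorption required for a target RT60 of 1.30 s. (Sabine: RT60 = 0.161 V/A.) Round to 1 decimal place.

10.6 sabins

Total absorption A₁ = 90.4·0.07 + 91.5·0.06 + 4.8·0.96 + 90.4·0.04 + 3.2·0.06 + 14.2·0.04
  = 6.328 + 5.490 + 4.608 + 3.616 + 0.192 + 0.568 = 20.802 m² sabins.
V = 253.176 m³. Required absorption A₂ = 0.161 × 253.176 / 1.30 = 31.355 sabins.
Additional absorption ΔA = 31.355 − 20.802 = 10.6 sabins.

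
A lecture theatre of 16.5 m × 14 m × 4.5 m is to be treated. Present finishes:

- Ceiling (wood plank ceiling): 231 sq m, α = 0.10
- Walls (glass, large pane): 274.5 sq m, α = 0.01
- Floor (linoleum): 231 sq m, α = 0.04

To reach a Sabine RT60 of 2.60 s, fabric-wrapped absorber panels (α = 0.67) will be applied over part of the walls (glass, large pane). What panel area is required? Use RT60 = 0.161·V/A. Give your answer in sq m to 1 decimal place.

44.4

Summing Sᵢαᵢ: 23.100 + 2.745 + 9.240 → A₁ = 35.085 sabins.
V = 1039.5 m³. Target absorption A₂ = 0.161 × 1039.5 / 2.60 = 64.369 sabins.
ΔA needed = 64.369 − 35.085 = 29.284 sabins.
Net gain per sq m: Δα = 0.67 − 0.01 = 0.66.
Panel area = 29.284 / 0.66 = 44.4 sq m.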